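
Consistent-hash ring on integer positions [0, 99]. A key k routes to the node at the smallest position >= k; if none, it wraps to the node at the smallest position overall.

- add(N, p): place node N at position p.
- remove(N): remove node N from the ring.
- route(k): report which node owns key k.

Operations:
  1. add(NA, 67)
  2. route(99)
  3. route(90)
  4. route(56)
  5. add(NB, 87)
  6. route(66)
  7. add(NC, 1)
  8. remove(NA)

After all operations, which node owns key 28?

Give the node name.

Answer: NB

Derivation:
Op 1: add NA@67 -> ring=[67:NA]
Op 2: route key 99: none >= 99, wrap to smallest pos 67 -> NA
Op 3: route key 90: none >= 90, wrap to smallest pos 67 -> NA
Op 4: route key 56: smallest pos >= 56 is 67 -> NA
Op 5: add NB@87 -> ring=[67:NA,87:NB]
Op 6: route key 66: smallest pos >= 66 is 67 -> NA
Op 7: add NC@1 -> ring=[1:NC,67:NA,87:NB]
Op 8: remove NA -> ring=[1:NC,87:NB]
Final route key 28: smallest pos >= 28 is 87 -> NB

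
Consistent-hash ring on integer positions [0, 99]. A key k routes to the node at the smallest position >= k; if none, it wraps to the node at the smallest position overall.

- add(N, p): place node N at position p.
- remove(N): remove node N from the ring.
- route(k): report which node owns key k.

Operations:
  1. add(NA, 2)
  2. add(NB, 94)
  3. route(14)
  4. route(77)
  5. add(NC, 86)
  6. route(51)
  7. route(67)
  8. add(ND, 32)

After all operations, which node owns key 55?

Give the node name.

Answer: NC

Derivation:
Op 1: add NA@2 -> ring=[2:NA]
Op 2: add NB@94 -> ring=[2:NA,94:NB]
Op 3: route key 14: smallest pos >= 14 is 94 -> NB
Op 4: route key 77: smallest pos >= 77 is 94 -> NB
Op 5: add NC@86 -> ring=[2:NA,86:NC,94:NB]
Op 6: route key 51: smallest pos >= 51 is 86 -> NC
Op 7: route key 67: smallest pos >= 67 is 86 -> NC
Op 8: add ND@32 -> ring=[2:NA,32:ND,86:NC,94:NB]
Final route key 55: smallest pos >= 55 is 86 -> NC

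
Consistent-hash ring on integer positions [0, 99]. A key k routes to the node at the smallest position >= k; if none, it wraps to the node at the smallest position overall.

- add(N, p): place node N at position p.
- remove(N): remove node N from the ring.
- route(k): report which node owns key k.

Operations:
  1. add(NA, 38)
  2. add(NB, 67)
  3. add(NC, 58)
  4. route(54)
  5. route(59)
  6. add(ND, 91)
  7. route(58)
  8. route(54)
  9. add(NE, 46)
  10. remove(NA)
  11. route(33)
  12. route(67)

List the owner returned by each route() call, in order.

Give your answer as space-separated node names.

Op 1: add NA@38 -> ring=[38:NA]
Op 2: add NB@67 -> ring=[38:NA,67:NB]
Op 3: add NC@58 -> ring=[38:NA,58:NC,67:NB]
Op 4: route key 54: smallest pos >= 54 is 58 -> NC
Op 5: route key 59: smallest pos >= 59 is 67 -> NB
Op 6: add ND@91 -> ring=[38:NA,58:NC,67:NB,91:ND]
Op 7: route key 58: smallest pos >= 58 is 58 -> NC
Op 8: route key 54: smallest pos >= 54 is 58 -> NC
Op 9: add NE@46 -> ring=[38:NA,46:NE,58:NC,67:NB,91:ND]
Op 10: remove NA -> ring=[46:NE,58:NC,67:NB,91:ND]
Op 11: route key 33: smallest pos >= 33 is 46 -> NE
Op 12: route key 67: smallest pos >= 67 is 67 -> NB

Answer: NC NB NC NC NE NB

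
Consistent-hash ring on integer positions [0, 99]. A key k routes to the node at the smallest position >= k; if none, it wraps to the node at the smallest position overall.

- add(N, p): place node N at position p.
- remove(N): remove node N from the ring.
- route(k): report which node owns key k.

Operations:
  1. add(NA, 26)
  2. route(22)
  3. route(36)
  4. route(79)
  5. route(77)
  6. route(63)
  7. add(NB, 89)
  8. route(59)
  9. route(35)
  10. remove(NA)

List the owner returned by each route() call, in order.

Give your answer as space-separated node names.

Op 1: add NA@26 -> ring=[26:NA]
Op 2: route key 22: smallest pos >= 22 is 26 -> NA
Op 3: route key 36: none >= 36, wrap to smallest pos 26 -> NA
Op 4: route key 79: none >= 79, wrap to smallest pos 26 -> NA
Op 5: route key 77: none >= 77, wrap to smallest pos 26 -> NA
Op 6: route key 63: none >= 63, wrap to smallest pos 26 -> NA
Op 7: add NB@89 -> ring=[26:NA,89:NB]
Op 8: route key 59: smallest pos >= 59 is 89 -> NB
Op 9: route key 35: smallest pos >= 35 is 89 -> NB
Op 10: remove NA -> ring=[89:NB]

Answer: NA NA NA NA NA NB NB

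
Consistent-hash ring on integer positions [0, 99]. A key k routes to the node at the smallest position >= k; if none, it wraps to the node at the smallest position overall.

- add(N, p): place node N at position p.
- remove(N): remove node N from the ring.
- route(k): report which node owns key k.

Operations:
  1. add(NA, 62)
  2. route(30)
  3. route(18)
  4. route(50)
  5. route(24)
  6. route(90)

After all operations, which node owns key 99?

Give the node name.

Answer: NA

Derivation:
Op 1: add NA@62 -> ring=[62:NA]
Op 2: route key 30: smallest pos >= 30 is 62 -> NA
Op 3: route key 18: smallest pos >= 18 is 62 -> NA
Op 4: route key 50: smallest pos >= 50 is 62 -> NA
Op 5: route key 24: smallest pos >= 24 is 62 -> NA
Op 6: route key 90: none >= 90, wrap to smallest pos 62 -> NA
Final route key 99: none >= 99, wrap to smallest pos 62 -> NA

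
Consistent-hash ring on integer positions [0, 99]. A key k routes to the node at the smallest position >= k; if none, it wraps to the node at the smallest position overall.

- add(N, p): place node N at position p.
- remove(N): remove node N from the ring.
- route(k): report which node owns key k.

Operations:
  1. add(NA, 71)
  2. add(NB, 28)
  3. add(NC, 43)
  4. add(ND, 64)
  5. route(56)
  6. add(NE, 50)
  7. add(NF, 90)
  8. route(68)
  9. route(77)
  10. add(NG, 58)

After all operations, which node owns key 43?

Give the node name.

Answer: NC

Derivation:
Op 1: add NA@71 -> ring=[71:NA]
Op 2: add NB@28 -> ring=[28:NB,71:NA]
Op 3: add NC@43 -> ring=[28:NB,43:NC,71:NA]
Op 4: add ND@64 -> ring=[28:NB,43:NC,64:ND,71:NA]
Op 5: route key 56: smallest pos >= 56 is 64 -> ND
Op 6: add NE@50 -> ring=[28:NB,43:NC,50:NE,64:ND,71:NA]
Op 7: add NF@90 -> ring=[28:NB,43:NC,50:NE,64:ND,71:NA,90:NF]
Op 8: route key 68: smallest pos >= 68 is 71 -> NA
Op 9: route key 77: smallest pos >= 77 is 90 -> NF
Op 10: add NG@58 -> ring=[28:NB,43:NC,50:NE,58:NG,64:ND,71:NA,90:NF]
Final route key 43: smallest pos >= 43 is 43 -> NC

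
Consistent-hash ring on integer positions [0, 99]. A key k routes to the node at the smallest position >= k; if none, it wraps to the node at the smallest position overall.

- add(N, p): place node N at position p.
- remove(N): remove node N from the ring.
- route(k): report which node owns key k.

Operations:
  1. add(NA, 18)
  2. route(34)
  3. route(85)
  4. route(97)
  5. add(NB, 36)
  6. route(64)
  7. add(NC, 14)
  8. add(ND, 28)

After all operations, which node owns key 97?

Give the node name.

Answer: NC

Derivation:
Op 1: add NA@18 -> ring=[18:NA]
Op 2: route key 34: none >= 34, wrap to smallest pos 18 -> NA
Op 3: route key 85: none >= 85, wrap to smallest pos 18 -> NA
Op 4: route key 97: none >= 97, wrap to smallest pos 18 -> NA
Op 5: add NB@36 -> ring=[18:NA,36:NB]
Op 6: route key 64: none >= 64, wrap to smallest pos 18 -> NA
Op 7: add NC@14 -> ring=[14:NC,18:NA,36:NB]
Op 8: add ND@28 -> ring=[14:NC,18:NA,28:ND,36:NB]
Final route key 97: none >= 97, wrap to smallest pos 14 -> NC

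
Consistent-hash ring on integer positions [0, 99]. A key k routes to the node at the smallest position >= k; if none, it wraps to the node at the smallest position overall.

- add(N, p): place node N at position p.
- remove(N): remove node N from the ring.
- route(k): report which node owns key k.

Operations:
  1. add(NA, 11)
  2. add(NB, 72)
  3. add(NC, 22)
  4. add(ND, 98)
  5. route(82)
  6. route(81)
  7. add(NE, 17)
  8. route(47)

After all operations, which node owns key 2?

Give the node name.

Op 1: add NA@11 -> ring=[11:NA]
Op 2: add NB@72 -> ring=[11:NA,72:NB]
Op 3: add NC@22 -> ring=[11:NA,22:NC,72:NB]
Op 4: add ND@98 -> ring=[11:NA,22:NC,72:NB,98:ND]
Op 5: route key 82: smallest pos >= 82 is 98 -> ND
Op 6: route key 81: smallest pos >= 81 is 98 -> ND
Op 7: add NE@17 -> ring=[11:NA,17:NE,22:NC,72:NB,98:ND]
Op 8: route key 47: smallest pos >= 47 is 72 -> NB
Final route key 2: smallest pos >= 2 is 11 -> NA

Answer: NA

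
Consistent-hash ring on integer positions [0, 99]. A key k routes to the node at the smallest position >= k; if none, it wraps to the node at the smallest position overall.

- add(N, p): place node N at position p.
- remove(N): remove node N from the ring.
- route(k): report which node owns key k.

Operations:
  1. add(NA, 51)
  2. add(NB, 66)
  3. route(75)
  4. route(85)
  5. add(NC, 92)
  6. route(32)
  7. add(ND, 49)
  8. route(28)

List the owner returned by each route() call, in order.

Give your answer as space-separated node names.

Answer: NA NA NA ND

Derivation:
Op 1: add NA@51 -> ring=[51:NA]
Op 2: add NB@66 -> ring=[51:NA,66:NB]
Op 3: route key 75: none >= 75, wrap to smallest pos 51 -> NA
Op 4: route key 85: none >= 85, wrap to smallest pos 51 -> NA
Op 5: add NC@92 -> ring=[51:NA,66:NB,92:NC]
Op 6: route key 32: smallest pos >= 32 is 51 -> NA
Op 7: add ND@49 -> ring=[49:ND,51:NA,66:NB,92:NC]
Op 8: route key 28: smallest pos >= 28 is 49 -> ND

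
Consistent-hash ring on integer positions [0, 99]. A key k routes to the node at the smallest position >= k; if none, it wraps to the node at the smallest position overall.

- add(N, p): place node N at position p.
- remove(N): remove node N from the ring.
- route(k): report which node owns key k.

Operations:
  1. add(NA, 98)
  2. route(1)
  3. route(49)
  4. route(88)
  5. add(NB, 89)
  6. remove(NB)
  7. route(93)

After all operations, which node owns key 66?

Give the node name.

Answer: NA

Derivation:
Op 1: add NA@98 -> ring=[98:NA]
Op 2: route key 1: smallest pos >= 1 is 98 -> NA
Op 3: route key 49: smallest pos >= 49 is 98 -> NA
Op 4: route key 88: smallest pos >= 88 is 98 -> NA
Op 5: add NB@89 -> ring=[89:NB,98:NA]
Op 6: remove NB -> ring=[98:NA]
Op 7: route key 93: smallest pos >= 93 is 98 -> NA
Final route key 66: smallest pos >= 66 is 98 -> NA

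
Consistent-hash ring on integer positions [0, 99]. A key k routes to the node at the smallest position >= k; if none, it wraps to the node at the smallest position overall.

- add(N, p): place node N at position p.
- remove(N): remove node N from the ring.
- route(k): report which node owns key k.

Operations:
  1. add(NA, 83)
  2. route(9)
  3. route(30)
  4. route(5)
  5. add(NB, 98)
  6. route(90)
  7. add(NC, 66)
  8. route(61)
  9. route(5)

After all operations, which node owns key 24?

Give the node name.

Op 1: add NA@83 -> ring=[83:NA]
Op 2: route key 9: smallest pos >= 9 is 83 -> NA
Op 3: route key 30: smallest pos >= 30 is 83 -> NA
Op 4: route key 5: smallest pos >= 5 is 83 -> NA
Op 5: add NB@98 -> ring=[83:NA,98:NB]
Op 6: route key 90: smallest pos >= 90 is 98 -> NB
Op 7: add NC@66 -> ring=[66:NC,83:NA,98:NB]
Op 8: route key 61: smallest pos >= 61 is 66 -> NC
Op 9: route key 5: smallest pos >= 5 is 66 -> NC
Final route key 24: smallest pos >= 24 is 66 -> NC

Answer: NC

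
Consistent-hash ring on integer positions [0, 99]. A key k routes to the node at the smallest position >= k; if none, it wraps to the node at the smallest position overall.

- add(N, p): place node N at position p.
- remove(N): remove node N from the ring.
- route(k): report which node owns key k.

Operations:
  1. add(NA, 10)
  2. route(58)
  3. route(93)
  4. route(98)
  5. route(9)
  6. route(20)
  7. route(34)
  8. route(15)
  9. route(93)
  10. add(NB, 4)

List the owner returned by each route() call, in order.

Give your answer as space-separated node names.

Op 1: add NA@10 -> ring=[10:NA]
Op 2: route key 58: none >= 58, wrap to smallest pos 10 -> NA
Op 3: route key 93: none >= 93, wrap to smallest pos 10 -> NA
Op 4: route key 98: none >= 98, wrap to smallest pos 10 -> NA
Op 5: route key 9: smallest pos >= 9 is 10 -> NA
Op 6: route key 20: none >= 20, wrap to smallest pos 10 -> NA
Op 7: route key 34: none >= 34, wrap to smallest pos 10 -> NA
Op 8: route key 15: none >= 15, wrap to smallest pos 10 -> NA
Op 9: route key 93: none >= 93, wrap to smallest pos 10 -> NA
Op 10: add NB@4 -> ring=[4:NB,10:NA]

Answer: NA NA NA NA NA NA NA NA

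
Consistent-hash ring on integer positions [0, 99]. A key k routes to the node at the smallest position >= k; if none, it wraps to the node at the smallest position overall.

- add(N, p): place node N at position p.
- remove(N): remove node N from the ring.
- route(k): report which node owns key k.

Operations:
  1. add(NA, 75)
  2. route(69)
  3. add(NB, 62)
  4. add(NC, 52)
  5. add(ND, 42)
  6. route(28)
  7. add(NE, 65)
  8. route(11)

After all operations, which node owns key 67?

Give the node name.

Answer: NA

Derivation:
Op 1: add NA@75 -> ring=[75:NA]
Op 2: route key 69: smallest pos >= 69 is 75 -> NA
Op 3: add NB@62 -> ring=[62:NB,75:NA]
Op 4: add NC@52 -> ring=[52:NC,62:NB,75:NA]
Op 5: add ND@42 -> ring=[42:ND,52:NC,62:NB,75:NA]
Op 6: route key 28: smallest pos >= 28 is 42 -> ND
Op 7: add NE@65 -> ring=[42:ND,52:NC,62:NB,65:NE,75:NA]
Op 8: route key 11: smallest pos >= 11 is 42 -> ND
Final route key 67: smallest pos >= 67 is 75 -> NA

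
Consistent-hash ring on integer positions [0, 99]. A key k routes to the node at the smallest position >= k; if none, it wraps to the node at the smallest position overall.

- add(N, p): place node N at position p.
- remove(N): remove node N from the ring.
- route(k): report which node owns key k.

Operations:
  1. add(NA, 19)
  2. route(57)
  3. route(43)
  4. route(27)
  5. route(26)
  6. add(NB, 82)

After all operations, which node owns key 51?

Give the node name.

Op 1: add NA@19 -> ring=[19:NA]
Op 2: route key 57: none >= 57, wrap to smallest pos 19 -> NA
Op 3: route key 43: none >= 43, wrap to smallest pos 19 -> NA
Op 4: route key 27: none >= 27, wrap to smallest pos 19 -> NA
Op 5: route key 26: none >= 26, wrap to smallest pos 19 -> NA
Op 6: add NB@82 -> ring=[19:NA,82:NB]
Final route key 51: smallest pos >= 51 is 82 -> NB

Answer: NB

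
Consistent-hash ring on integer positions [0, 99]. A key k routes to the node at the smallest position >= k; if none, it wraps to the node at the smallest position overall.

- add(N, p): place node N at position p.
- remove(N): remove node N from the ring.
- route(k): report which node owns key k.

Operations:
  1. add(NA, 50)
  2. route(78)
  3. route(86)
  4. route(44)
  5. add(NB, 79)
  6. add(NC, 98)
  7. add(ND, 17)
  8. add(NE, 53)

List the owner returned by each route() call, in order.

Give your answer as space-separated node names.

Answer: NA NA NA

Derivation:
Op 1: add NA@50 -> ring=[50:NA]
Op 2: route key 78: none >= 78, wrap to smallest pos 50 -> NA
Op 3: route key 86: none >= 86, wrap to smallest pos 50 -> NA
Op 4: route key 44: smallest pos >= 44 is 50 -> NA
Op 5: add NB@79 -> ring=[50:NA,79:NB]
Op 6: add NC@98 -> ring=[50:NA,79:NB,98:NC]
Op 7: add ND@17 -> ring=[17:ND,50:NA,79:NB,98:NC]
Op 8: add NE@53 -> ring=[17:ND,50:NA,53:NE,79:NB,98:NC]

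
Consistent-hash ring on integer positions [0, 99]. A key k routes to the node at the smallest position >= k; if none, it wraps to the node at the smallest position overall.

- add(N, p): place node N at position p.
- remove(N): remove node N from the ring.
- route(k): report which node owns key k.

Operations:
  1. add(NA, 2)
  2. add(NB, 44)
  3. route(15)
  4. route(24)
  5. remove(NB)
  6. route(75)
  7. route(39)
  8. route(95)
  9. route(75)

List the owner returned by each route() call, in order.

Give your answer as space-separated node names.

Answer: NB NB NA NA NA NA

Derivation:
Op 1: add NA@2 -> ring=[2:NA]
Op 2: add NB@44 -> ring=[2:NA,44:NB]
Op 3: route key 15: smallest pos >= 15 is 44 -> NB
Op 4: route key 24: smallest pos >= 24 is 44 -> NB
Op 5: remove NB -> ring=[2:NA]
Op 6: route key 75: none >= 75, wrap to smallest pos 2 -> NA
Op 7: route key 39: none >= 39, wrap to smallest pos 2 -> NA
Op 8: route key 95: none >= 95, wrap to smallest pos 2 -> NA
Op 9: route key 75: none >= 75, wrap to smallest pos 2 -> NA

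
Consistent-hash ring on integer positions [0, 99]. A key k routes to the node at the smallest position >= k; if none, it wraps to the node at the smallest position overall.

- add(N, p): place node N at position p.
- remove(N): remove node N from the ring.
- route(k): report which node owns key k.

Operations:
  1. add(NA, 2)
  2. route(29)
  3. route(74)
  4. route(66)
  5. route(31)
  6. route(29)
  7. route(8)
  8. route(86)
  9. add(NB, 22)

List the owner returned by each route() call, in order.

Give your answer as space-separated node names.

Op 1: add NA@2 -> ring=[2:NA]
Op 2: route key 29: none >= 29, wrap to smallest pos 2 -> NA
Op 3: route key 74: none >= 74, wrap to smallest pos 2 -> NA
Op 4: route key 66: none >= 66, wrap to smallest pos 2 -> NA
Op 5: route key 31: none >= 31, wrap to smallest pos 2 -> NA
Op 6: route key 29: none >= 29, wrap to smallest pos 2 -> NA
Op 7: route key 8: none >= 8, wrap to smallest pos 2 -> NA
Op 8: route key 86: none >= 86, wrap to smallest pos 2 -> NA
Op 9: add NB@22 -> ring=[2:NA,22:NB]

Answer: NA NA NA NA NA NA NA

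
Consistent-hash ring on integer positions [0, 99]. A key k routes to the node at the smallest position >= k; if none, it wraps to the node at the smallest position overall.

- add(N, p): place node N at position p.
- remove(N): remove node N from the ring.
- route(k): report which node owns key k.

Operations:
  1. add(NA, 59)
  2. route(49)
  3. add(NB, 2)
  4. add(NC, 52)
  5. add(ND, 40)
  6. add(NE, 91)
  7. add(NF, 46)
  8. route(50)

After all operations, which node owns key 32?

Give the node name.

Answer: ND

Derivation:
Op 1: add NA@59 -> ring=[59:NA]
Op 2: route key 49: smallest pos >= 49 is 59 -> NA
Op 3: add NB@2 -> ring=[2:NB,59:NA]
Op 4: add NC@52 -> ring=[2:NB,52:NC,59:NA]
Op 5: add ND@40 -> ring=[2:NB,40:ND,52:NC,59:NA]
Op 6: add NE@91 -> ring=[2:NB,40:ND,52:NC,59:NA,91:NE]
Op 7: add NF@46 -> ring=[2:NB,40:ND,46:NF,52:NC,59:NA,91:NE]
Op 8: route key 50: smallest pos >= 50 is 52 -> NC
Final route key 32: smallest pos >= 32 is 40 -> ND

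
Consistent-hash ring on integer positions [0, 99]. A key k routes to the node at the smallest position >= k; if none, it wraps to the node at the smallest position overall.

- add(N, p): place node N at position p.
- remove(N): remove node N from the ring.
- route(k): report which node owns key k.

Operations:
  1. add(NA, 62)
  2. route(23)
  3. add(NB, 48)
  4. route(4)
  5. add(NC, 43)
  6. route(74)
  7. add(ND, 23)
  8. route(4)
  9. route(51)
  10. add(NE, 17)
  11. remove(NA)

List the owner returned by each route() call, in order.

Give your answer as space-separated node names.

Answer: NA NB NC ND NA

Derivation:
Op 1: add NA@62 -> ring=[62:NA]
Op 2: route key 23: smallest pos >= 23 is 62 -> NA
Op 3: add NB@48 -> ring=[48:NB,62:NA]
Op 4: route key 4: smallest pos >= 4 is 48 -> NB
Op 5: add NC@43 -> ring=[43:NC,48:NB,62:NA]
Op 6: route key 74: none >= 74, wrap to smallest pos 43 -> NC
Op 7: add ND@23 -> ring=[23:ND,43:NC,48:NB,62:NA]
Op 8: route key 4: smallest pos >= 4 is 23 -> ND
Op 9: route key 51: smallest pos >= 51 is 62 -> NA
Op 10: add NE@17 -> ring=[17:NE,23:ND,43:NC,48:NB,62:NA]
Op 11: remove NA -> ring=[17:NE,23:ND,43:NC,48:NB]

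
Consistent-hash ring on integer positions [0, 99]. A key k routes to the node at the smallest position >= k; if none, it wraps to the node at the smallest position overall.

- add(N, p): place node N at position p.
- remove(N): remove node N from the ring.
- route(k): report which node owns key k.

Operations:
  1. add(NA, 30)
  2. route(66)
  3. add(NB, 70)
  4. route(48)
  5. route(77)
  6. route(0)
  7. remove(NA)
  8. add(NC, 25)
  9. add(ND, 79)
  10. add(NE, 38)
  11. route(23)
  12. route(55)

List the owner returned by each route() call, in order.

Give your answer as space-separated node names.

Answer: NA NB NA NA NC NB

Derivation:
Op 1: add NA@30 -> ring=[30:NA]
Op 2: route key 66: none >= 66, wrap to smallest pos 30 -> NA
Op 3: add NB@70 -> ring=[30:NA,70:NB]
Op 4: route key 48: smallest pos >= 48 is 70 -> NB
Op 5: route key 77: none >= 77, wrap to smallest pos 30 -> NA
Op 6: route key 0: smallest pos >= 0 is 30 -> NA
Op 7: remove NA -> ring=[70:NB]
Op 8: add NC@25 -> ring=[25:NC,70:NB]
Op 9: add ND@79 -> ring=[25:NC,70:NB,79:ND]
Op 10: add NE@38 -> ring=[25:NC,38:NE,70:NB,79:ND]
Op 11: route key 23: smallest pos >= 23 is 25 -> NC
Op 12: route key 55: smallest pos >= 55 is 70 -> NB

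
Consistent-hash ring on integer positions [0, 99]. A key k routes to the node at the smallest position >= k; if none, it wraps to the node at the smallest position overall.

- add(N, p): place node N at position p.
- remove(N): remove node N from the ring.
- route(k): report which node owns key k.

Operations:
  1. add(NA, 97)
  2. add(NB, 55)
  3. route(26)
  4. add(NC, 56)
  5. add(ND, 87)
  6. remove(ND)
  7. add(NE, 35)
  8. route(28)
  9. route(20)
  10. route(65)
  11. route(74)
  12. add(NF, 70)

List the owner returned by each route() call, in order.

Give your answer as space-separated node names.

Answer: NB NE NE NA NA

Derivation:
Op 1: add NA@97 -> ring=[97:NA]
Op 2: add NB@55 -> ring=[55:NB,97:NA]
Op 3: route key 26: smallest pos >= 26 is 55 -> NB
Op 4: add NC@56 -> ring=[55:NB,56:NC,97:NA]
Op 5: add ND@87 -> ring=[55:NB,56:NC,87:ND,97:NA]
Op 6: remove ND -> ring=[55:NB,56:NC,97:NA]
Op 7: add NE@35 -> ring=[35:NE,55:NB,56:NC,97:NA]
Op 8: route key 28: smallest pos >= 28 is 35 -> NE
Op 9: route key 20: smallest pos >= 20 is 35 -> NE
Op 10: route key 65: smallest pos >= 65 is 97 -> NA
Op 11: route key 74: smallest pos >= 74 is 97 -> NA
Op 12: add NF@70 -> ring=[35:NE,55:NB,56:NC,70:NF,97:NA]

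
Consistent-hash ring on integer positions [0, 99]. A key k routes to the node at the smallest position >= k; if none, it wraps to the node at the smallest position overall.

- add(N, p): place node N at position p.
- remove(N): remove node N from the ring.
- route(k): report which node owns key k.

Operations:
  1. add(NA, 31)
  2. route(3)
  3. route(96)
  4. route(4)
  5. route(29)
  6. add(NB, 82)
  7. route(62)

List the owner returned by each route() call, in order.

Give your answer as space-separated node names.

Op 1: add NA@31 -> ring=[31:NA]
Op 2: route key 3: smallest pos >= 3 is 31 -> NA
Op 3: route key 96: none >= 96, wrap to smallest pos 31 -> NA
Op 4: route key 4: smallest pos >= 4 is 31 -> NA
Op 5: route key 29: smallest pos >= 29 is 31 -> NA
Op 6: add NB@82 -> ring=[31:NA,82:NB]
Op 7: route key 62: smallest pos >= 62 is 82 -> NB

Answer: NA NA NA NA NB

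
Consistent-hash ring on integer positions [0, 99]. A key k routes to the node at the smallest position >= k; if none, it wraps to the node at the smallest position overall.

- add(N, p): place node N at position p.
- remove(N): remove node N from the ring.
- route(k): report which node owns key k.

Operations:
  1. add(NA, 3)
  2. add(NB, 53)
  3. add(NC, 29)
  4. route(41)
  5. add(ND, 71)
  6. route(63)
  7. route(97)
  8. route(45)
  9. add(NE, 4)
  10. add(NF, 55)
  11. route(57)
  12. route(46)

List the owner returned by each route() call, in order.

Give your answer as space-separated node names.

Op 1: add NA@3 -> ring=[3:NA]
Op 2: add NB@53 -> ring=[3:NA,53:NB]
Op 3: add NC@29 -> ring=[3:NA,29:NC,53:NB]
Op 4: route key 41: smallest pos >= 41 is 53 -> NB
Op 5: add ND@71 -> ring=[3:NA,29:NC,53:NB,71:ND]
Op 6: route key 63: smallest pos >= 63 is 71 -> ND
Op 7: route key 97: none >= 97, wrap to smallest pos 3 -> NA
Op 8: route key 45: smallest pos >= 45 is 53 -> NB
Op 9: add NE@4 -> ring=[3:NA,4:NE,29:NC,53:NB,71:ND]
Op 10: add NF@55 -> ring=[3:NA,4:NE,29:NC,53:NB,55:NF,71:ND]
Op 11: route key 57: smallest pos >= 57 is 71 -> ND
Op 12: route key 46: smallest pos >= 46 is 53 -> NB

Answer: NB ND NA NB ND NB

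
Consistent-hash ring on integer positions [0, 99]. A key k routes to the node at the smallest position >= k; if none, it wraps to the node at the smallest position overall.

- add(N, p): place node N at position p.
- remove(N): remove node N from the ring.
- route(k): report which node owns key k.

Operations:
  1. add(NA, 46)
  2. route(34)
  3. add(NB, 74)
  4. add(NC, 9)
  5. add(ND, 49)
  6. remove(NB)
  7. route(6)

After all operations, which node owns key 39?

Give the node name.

Op 1: add NA@46 -> ring=[46:NA]
Op 2: route key 34: smallest pos >= 34 is 46 -> NA
Op 3: add NB@74 -> ring=[46:NA,74:NB]
Op 4: add NC@9 -> ring=[9:NC,46:NA,74:NB]
Op 5: add ND@49 -> ring=[9:NC,46:NA,49:ND,74:NB]
Op 6: remove NB -> ring=[9:NC,46:NA,49:ND]
Op 7: route key 6: smallest pos >= 6 is 9 -> NC
Final route key 39: smallest pos >= 39 is 46 -> NA

Answer: NA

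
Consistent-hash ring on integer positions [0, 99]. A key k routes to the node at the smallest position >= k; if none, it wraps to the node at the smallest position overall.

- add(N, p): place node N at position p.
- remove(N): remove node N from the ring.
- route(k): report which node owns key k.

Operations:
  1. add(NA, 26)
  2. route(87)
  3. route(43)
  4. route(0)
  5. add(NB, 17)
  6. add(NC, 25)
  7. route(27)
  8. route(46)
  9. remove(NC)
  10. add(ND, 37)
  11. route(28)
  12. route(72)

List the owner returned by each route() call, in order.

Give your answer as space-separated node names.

Answer: NA NA NA NB NB ND NB

Derivation:
Op 1: add NA@26 -> ring=[26:NA]
Op 2: route key 87: none >= 87, wrap to smallest pos 26 -> NA
Op 3: route key 43: none >= 43, wrap to smallest pos 26 -> NA
Op 4: route key 0: smallest pos >= 0 is 26 -> NA
Op 5: add NB@17 -> ring=[17:NB,26:NA]
Op 6: add NC@25 -> ring=[17:NB,25:NC,26:NA]
Op 7: route key 27: none >= 27, wrap to smallest pos 17 -> NB
Op 8: route key 46: none >= 46, wrap to smallest pos 17 -> NB
Op 9: remove NC -> ring=[17:NB,26:NA]
Op 10: add ND@37 -> ring=[17:NB,26:NA,37:ND]
Op 11: route key 28: smallest pos >= 28 is 37 -> ND
Op 12: route key 72: none >= 72, wrap to smallest pos 17 -> NB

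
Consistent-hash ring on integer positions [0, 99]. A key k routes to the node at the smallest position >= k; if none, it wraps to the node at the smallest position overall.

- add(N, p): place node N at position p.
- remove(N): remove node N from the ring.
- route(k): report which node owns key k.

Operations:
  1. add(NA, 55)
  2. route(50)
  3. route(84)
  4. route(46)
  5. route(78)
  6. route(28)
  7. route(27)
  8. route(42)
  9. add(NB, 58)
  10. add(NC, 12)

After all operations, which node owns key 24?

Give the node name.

Answer: NA

Derivation:
Op 1: add NA@55 -> ring=[55:NA]
Op 2: route key 50: smallest pos >= 50 is 55 -> NA
Op 3: route key 84: none >= 84, wrap to smallest pos 55 -> NA
Op 4: route key 46: smallest pos >= 46 is 55 -> NA
Op 5: route key 78: none >= 78, wrap to smallest pos 55 -> NA
Op 6: route key 28: smallest pos >= 28 is 55 -> NA
Op 7: route key 27: smallest pos >= 27 is 55 -> NA
Op 8: route key 42: smallest pos >= 42 is 55 -> NA
Op 9: add NB@58 -> ring=[55:NA,58:NB]
Op 10: add NC@12 -> ring=[12:NC,55:NA,58:NB]
Final route key 24: smallest pos >= 24 is 55 -> NA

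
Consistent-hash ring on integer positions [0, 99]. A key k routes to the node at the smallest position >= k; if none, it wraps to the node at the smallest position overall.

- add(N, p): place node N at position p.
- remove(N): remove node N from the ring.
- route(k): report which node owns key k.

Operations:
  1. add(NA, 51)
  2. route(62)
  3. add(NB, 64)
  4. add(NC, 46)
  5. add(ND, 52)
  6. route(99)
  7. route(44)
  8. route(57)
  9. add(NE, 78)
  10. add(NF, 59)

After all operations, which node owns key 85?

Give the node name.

Answer: NC

Derivation:
Op 1: add NA@51 -> ring=[51:NA]
Op 2: route key 62: none >= 62, wrap to smallest pos 51 -> NA
Op 3: add NB@64 -> ring=[51:NA,64:NB]
Op 4: add NC@46 -> ring=[46:NC,51:NA,64:NB]
Op 5: add ND@52 -> ring=[46:NC,51:NA,52:ND,64:NB]
Op 6: route key 99: none >= 99, wrap to smallest pos 46 -> NC
Op 7: route key 44: smallest pos >= 44 is 46 -> NC
Op 8: route key 57: smallest pos >= 57 is 64 -> NB
Op 9: add NE@78 -> ring=[46:NC,51:NA,52:ND,64:NB,78:NE]
Op 10: add NF@59 -> ring=[46:NC,51:NA,52:ND,59:NF,64:NB,78:NE]
Final route key 85: none >= 85, wrap to smallest pos 46 -> NC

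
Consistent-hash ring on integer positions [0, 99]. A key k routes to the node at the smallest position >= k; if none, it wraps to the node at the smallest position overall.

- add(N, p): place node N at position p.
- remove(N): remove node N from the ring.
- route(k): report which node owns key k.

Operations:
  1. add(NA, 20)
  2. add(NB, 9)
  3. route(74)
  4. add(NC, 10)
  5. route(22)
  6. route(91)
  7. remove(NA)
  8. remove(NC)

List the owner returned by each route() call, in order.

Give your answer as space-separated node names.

Answer: NB NB NB

Derivation:
Op 1: add NA@20 -> ring=[20:NA]
Op 2: add NB@9 -> ring=[9:NB,20:NA]
Op 3: route key 74: none >= 74, wrap to smallest pos 9 -> NB
Op 4: add NC@10 -> ring=[9:NB,10:NC,20:NA]
Op 5: route key 22: none >= 22, wrap to smallest pos 9 -> NB
Op 6: route key 91: none >= 91, wrap to smallest pos 9 -> NB
Op 7: remove NA -> ring=[9:NB,10:NC]
Op 8: remove NC -> ring=[9:NB]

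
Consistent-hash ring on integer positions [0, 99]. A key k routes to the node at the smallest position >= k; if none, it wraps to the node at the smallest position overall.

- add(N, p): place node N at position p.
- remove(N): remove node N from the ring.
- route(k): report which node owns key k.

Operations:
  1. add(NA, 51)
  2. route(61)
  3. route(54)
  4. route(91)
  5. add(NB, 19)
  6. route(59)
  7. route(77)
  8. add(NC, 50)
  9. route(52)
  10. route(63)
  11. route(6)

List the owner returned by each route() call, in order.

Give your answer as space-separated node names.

Op 1: add NA@51 -> ring=[51:NA]
Op 2: route key 61: none >= 61, wrap to smallest pos 51 -> NA
Op 3: route key 54: none >= 54, wrap to smallest pos 51 -> NA
Op 4: route key 91: none >= 91, wrap to smallest pos 51 -> NA
Op 5: add NB@19 -> ring=[19:NB,51:NA]
Op 6: route key 59: none >= 59, wrap to smallest pos 19 -> NB
Op 7: route key 77: none >= 77, wrap to smallest pos 19 -> NB
Op 8: add NC@50 -> ring=[19:NB,50:NC,51:NA]
Op 9: route key 52: none >= 52, wrap to smallest pos 19 -> NB
Op 10: route key 63: none >= 63, wrap to smallest pos 19 -> NB
Op 11: route key 6: smallest pos >= 6 is 19 -> NB

Answer: NA NA NA NB NB NB NB NB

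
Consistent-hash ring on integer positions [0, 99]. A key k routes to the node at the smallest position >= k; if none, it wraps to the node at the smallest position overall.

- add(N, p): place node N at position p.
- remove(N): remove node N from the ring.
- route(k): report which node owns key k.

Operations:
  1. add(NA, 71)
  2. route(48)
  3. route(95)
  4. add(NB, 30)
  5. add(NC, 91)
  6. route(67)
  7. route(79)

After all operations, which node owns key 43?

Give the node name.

Answer: NA

Derivation:
Op 1: add NA@71 -> ring=[71:NA]
Op 2: route key 48: smallest pos >= 48 is 71 -> NA
Op 3: route key 95: none >= 95, wrap to smallest pos 71 -> NA
Op 4: add NB@30 -> ring=[30:NB,71:NA]
Op 5: add NC@91 -> ring=[30:NB,71:NA,91:NC]
Op 6: route key 67: smallest pos >= 67 is 71 -> NA
Op 7: route key 79: smallest pos >= 79 is 91 -> NC
Final route key 43: smallest pos >= 43 is 71 -> NA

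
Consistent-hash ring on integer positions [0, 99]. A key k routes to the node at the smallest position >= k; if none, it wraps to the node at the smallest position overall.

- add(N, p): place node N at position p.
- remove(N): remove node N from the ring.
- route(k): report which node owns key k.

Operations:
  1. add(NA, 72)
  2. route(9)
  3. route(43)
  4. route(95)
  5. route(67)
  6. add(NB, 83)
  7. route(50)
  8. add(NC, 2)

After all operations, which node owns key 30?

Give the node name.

Answer: NA

Derivation:
Op 1: add NA@72 -> ring=[72:NA]
Op 2: route key 9: smallest pos >= 9 is 72 -> NA
Op 3: route key 43: smallest pos >= 43 is 72 -> NA
Op 4: route key 95: none >= 95, wrap to smallest pos 72 -> NA
Op 5: route key 67: smallest pos >= 67 is 72 -> NA
Op 6: add NB@83 -> ring=[72:NA,83:NB]
Op 7: route key 50: smallest pos >= 50 is 72 -> NA
Op 8: add NC@2 -> ring=[2:NC,72:NA,83:NB]
Final route key 30: smallest pos >= 30 is 72 -> NA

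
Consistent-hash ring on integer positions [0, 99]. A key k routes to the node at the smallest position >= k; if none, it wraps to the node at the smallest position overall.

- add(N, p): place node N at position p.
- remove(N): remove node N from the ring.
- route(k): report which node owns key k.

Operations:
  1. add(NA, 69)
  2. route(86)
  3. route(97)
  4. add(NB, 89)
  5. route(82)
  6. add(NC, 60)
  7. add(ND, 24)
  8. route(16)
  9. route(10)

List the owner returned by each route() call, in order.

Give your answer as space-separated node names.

Op 1: add NA@69 -> ring=[69:NA]
Op 2: route key 86: none >= 86, wrap to smallest pos 69 -> NA
Op 3: route key 97: none >= 97, wrap to smallest pos 69 -> NA
Op 4: add NB@89 -> ring=[69:NA,89:NB]
Op 5: route key 82: smallest pos >= 82 is 89 -> NB
Op 6: add NC@60 -> ring=[60:NC,69:NA,89:NB]
Op 7: add ND@24 -> ring=[24:ND,60:NC,69:NA,89:NB]
Op 8: route key 16: smallest pos >= 16 is 24 -> ND
Op 9: route key 10: smallest pos >= 10 is 24 -> ND

Answer: NA NA NB ND ND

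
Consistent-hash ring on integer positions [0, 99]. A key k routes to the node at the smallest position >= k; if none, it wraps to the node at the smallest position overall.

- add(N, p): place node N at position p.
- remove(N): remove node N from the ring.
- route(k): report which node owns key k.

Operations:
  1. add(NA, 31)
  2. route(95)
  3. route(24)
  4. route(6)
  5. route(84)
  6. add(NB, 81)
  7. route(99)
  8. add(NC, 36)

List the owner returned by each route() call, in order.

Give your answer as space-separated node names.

Answer: NA NA NA NA NA

Derivation:
Op 1: add NA@31 -> ring=[31:NA]
Op 2: route key 95: none >= 95, wrap to smallest pos 31 -> NA
Op 3: route key 24: smallest pos >= 24 is 31 -> NA
Op 4: route key 6: smallest pos >= 6 is 31 -> NA
Op 5: route key 84: none >= 84, wrap to smallest pos 31 -> NA
Op 6: add NB@81 -> ring=[31:NA,81:NB]
Op 7: route key 99: none >= 99, wrap to smallest pos 31 -> NA
Op 8: add NC@36 -> ring=[31:NA,36:NC,81:NB]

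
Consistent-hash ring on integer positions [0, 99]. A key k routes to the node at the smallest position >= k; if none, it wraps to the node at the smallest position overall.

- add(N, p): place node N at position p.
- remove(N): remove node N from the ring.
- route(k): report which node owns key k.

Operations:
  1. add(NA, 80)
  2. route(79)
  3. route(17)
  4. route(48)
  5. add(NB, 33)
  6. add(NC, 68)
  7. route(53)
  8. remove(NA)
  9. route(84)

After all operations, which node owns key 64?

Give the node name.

Op 1: add NA@80 -> ring=[80:NA]
Op 2: route key 79: smallest pos >= 79 is 80 -> NA
Op 3: route key 17: smallest pos >= 17 is 80 -> NA
Op 4: route key 48: smallest pos >= 48 is 80 -> NA
Op 5: add NB@33 -> ring=[33:NB,80:NA]
Op 6: add NC@68 -> ring=[33:NB,68:NC,80:NA]
Op 7: route key 53: smallest pos >= 53 is 68 -> NC
Op 8: remove NA -> ring=[33:NB,68:NC]
Op 9: route key 84: none >= 84, wrap to smallest pos 33 -> NB
Final route key 64: smallest pos >= 64 is 68 -> NC

Answer: NC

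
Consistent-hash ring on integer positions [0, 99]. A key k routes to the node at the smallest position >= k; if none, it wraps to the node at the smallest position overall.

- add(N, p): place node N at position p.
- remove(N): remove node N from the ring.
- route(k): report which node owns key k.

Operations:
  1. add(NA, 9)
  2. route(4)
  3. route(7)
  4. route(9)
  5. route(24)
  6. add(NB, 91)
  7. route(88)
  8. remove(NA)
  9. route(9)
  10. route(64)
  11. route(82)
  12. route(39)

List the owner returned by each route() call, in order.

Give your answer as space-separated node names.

Op 1: add NA@9 -> ring=[9:NA]
Op 2: route key 4: smallest pos >= 4 is 9 -> NA
Op 3: route key 7: smallest pos >= 7 is 9 -> NA
Op 4: route key 9: smallest pos >= 9 is 9 -> NA
Op 5: route key 24: none >= 24, wrap to smallest pos 9 -> NA
Op 6: add NB@91 -> ring=[9:NA,91:NB]
Op 7: route key 88: smallest pos >= 88 is 91 -> NB
Op 8: remove NA -> ring=[91:NB]
Op 9: route key 9: smallest pos >= 9 is 91 -> NB
Op 10: route key 64: smallest pos >= 64 is 91 -> NB
Op 11: route key 82: smallest pos >= 82 is 91 -> NB
Op 12: route key 39: smallest pos >= 39 is 91 -> NB

Answer: NA NA NA NA NB NB NB NB NB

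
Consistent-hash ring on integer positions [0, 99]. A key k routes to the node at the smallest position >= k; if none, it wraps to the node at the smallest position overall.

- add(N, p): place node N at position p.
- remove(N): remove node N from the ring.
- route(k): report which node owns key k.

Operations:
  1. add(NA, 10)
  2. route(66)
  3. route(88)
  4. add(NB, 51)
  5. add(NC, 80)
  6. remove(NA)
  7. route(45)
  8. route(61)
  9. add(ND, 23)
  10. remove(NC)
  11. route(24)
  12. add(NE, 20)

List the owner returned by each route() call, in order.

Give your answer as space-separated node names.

Op 1: add NA@10 -> ring=[10:NA]
Op 2: route key 66: none >= 66, wrap to smallest pos 10 -> NA
Op 3: route key 88: none >= 88, wrap to smallest pos 10 -> NA
Op 4: add NB@51 -> ring=[10:NA,51:NB]
Op 5: add NC@80 -> ring=[10:NA,51:NB,80:NC]
Op 6: remove NA -> ring=[51:NB,80:NC]
Op 7: route key 45: smallest pos >= 45 is 51 -> NB
Op 8: route key 61: smallest pos >= 61 is 80 -> NC
Op 9: add ND@23 -> ring=[23:ND,51:NB,80:NC]
Op 10: remove NC -> ring=[23:ND,51:NB]
Op 11: route key 24: smallest pos >= 24 is 51 -> NB
Op 12: add NE@20 -> ring=[20:NE,23:ND,51:NB]

Answer: NA NA NB NC NB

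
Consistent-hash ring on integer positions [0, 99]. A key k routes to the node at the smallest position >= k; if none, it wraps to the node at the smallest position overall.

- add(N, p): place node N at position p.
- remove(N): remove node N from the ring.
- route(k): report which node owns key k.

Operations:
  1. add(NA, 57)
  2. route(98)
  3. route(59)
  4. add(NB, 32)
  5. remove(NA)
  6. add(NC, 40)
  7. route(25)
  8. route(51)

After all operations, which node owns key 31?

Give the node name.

Answer: NB

Derivation:
Op 1: add NA@57 -> ring=[57:NA]
Op 2: route key 98: none >= 98, wrap to smallest pos 57 -> NA
Op 3: route key 59: none >= 59, wrap to smallest pos 57 -> NA
Op 4: add NB@32 -> ring=[32:NB,57:NA]
Op 5: remove NA -> ring=[32:NB]
Op 6: add NC@40 -> ring=[32:NB,40:NC]
Op 7: route key 25: smallest pos >= 25 is 32 -> NB
Op 8: route key 51: none >= 51, wrap to smallest pos 32 -> NB
Final route key 31: smallest pos >= 31 is 32 -> NB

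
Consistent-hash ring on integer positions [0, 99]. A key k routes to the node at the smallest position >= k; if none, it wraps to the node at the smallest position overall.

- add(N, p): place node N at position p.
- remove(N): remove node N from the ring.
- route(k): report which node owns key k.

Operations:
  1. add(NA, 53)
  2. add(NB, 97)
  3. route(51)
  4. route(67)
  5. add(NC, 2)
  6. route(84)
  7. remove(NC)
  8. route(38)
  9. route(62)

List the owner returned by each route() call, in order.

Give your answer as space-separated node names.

Answer: NA NB NB NA NB

Derivation:
Op 1: add NA@53 -> ring=[53:NA]
Op 2: add NB@97 -> ring=[53:NA,97:NB]
Op 3: route key 51: smallest pos >= 51 is 53 -> NA
Op 4: route key 67: smallest pos >= 67 is 97 -> NB
Op 5: add NC@2 -> ring=[2:NC,53:NA,97:NB]
Op 6: route key 84: smallest pos >= 84 is 97 -> NB
Op 7: remove NC -> ring=[53:NA,97:NB]
Op 8: route key 38: smallest pos >= 38 is 53 -> NA
Op 9: route key 62: smallest pos >= 62 is 97 -> NB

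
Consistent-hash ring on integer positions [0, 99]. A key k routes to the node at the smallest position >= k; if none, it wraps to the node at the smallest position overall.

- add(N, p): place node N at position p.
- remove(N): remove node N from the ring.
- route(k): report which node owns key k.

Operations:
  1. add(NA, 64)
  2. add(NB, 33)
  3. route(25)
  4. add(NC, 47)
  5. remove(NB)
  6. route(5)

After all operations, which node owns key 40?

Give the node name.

Op 1: add NA@64 -> ring=[64:NA]
Op 2: add NB@33 -> ring=[33:NB,64:NA]
Op 3: route key 25: smallest pos >= 25 is 33 -> NB
Op 4: add NC@47 -> ring=[33:NB,47:NC,64:NA]
Op 5: remove NB -> ring=[47:NC,64:NA]
Op 6: route key 5: smallest pos >= 5 is 47 -> NC
Final route key 40: smallest pos >= 40 is 47 -> NC

Answer: NC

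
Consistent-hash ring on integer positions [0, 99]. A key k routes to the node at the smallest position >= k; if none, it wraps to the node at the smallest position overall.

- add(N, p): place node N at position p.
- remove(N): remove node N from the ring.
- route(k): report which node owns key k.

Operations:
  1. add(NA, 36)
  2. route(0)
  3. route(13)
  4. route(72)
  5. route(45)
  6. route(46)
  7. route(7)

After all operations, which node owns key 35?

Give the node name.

Answer: NA

Derivation:
Op 1: add NA@36 -> ring=[36:NA]
Op 2: route key 0: smallest pos >= 0 is 36 -> NA
Op 3: route key 13: smallest pos >= 13 is 36 -> NA
Op 4: route key 72: none >= 72, wrap to smallest pos 36 -> NA
Op 5: route key 45: none >= 45, wrap to smallest pos 36 -> NA
Op 6: route key 46: none >= 46, wrap to smallest pos 36 -> NA
Op 7: route key 7: smallest pos >= 7 is 36 -> NA
Final route key 35: smallest pos >= 35 is 36 -> NA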